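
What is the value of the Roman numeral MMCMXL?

MMCMXL: M=1000, M=1000, CM=900, XL=40
1000 + 1000 + 900 + 40 = 2940

2940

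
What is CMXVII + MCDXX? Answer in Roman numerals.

CMXVII = 917
MCDXX = 1420
917 + 1420 = 2337

MMCCCXXXVII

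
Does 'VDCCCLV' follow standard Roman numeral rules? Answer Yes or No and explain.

'VDCCCLV': V should not appear more than once

No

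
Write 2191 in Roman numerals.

Convert 2191 to Roman numerals:
  2191 contains 2×1000 (MM)
  191 contains 1×100 (C)
  91 contains 1×90 (XC)
  1 contains 1×1 (I)

MMCXCI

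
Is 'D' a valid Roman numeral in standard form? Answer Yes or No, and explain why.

'D': Check the rules: uses only the symbols I, V, X, L, C, D, M; no symbol is repeated more than three times in a row; V, L and D each appear at most once; no smaller symbol precedes a larger one (values never increase from left to right). Value: D = 500. So it is a valid standard Roman numeral.

Yes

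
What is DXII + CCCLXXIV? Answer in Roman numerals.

DXII = 512
CCCLXXIV = 374
512 + 374 = 886

DCCCLXXXVI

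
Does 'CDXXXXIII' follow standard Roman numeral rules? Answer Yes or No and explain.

'CDXXXXIII': More than 3 consecutive X's

No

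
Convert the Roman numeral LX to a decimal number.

LX: L=50, X=10
50 + 10 = 60

60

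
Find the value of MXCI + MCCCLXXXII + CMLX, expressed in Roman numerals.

MXCI = 1091, MCCCLXXXII = 1382, CMLX = 960
1091 + 1382 = 2473
2473 + 960 = 3433

MMMCDXXXIII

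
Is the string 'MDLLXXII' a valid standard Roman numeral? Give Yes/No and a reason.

'MDLLXXII': L should not appear more than once

No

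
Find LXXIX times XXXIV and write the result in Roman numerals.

LXXIX = 79
XXXIV = 34
79 × 34 = 2686

MMDCLXXXVI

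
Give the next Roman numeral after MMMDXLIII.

MMMDXLIII = 3543, so the next integer is 3543 + 1 = 3544

MMMDXLIV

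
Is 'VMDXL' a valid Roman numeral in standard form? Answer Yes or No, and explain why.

'VMDXL': Invalid subtractive combination: VM

No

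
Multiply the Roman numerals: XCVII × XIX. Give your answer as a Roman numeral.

XCVII = 97
XIX = 19
97 × 19 = 1843

MDCCCXLIII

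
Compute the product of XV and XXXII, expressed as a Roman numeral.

XV = 15
XXXII = 32
15 × 32 = 480

CDLXXX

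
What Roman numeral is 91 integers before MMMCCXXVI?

MMMCCXXVI = 3226
3226 - 91 = 3135

MMMCXXXV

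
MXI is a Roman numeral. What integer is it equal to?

MXI: M=1000, X=10, I=1
1000 + 10 + 1 = 1011

1011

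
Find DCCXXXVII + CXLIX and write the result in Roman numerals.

DCCXXXVII = 737
CXLIX = 149
737 + 149 = 886

DCCCLXXXVI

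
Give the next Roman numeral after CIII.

CIII = 103, so the next integer is 103 + 1 = 104

CIV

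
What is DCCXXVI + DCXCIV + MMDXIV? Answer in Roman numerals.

DCCXXVI = 726, DCXCIV = 694, MMDXIV = 2514
726 + 694 = 1420
1420 + 2514 = 3934

MMMCMXXXIV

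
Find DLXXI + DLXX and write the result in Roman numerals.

DLXXI = 571
DLXX = 570
571 + 570 = 1141

MCXLI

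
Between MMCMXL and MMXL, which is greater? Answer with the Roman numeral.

MMCMXL = 2940
MMXL = 2040
2940 is larger

MMCMXL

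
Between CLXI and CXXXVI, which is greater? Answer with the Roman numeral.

CLXI = 161
CXXXVI = 136
161 is larger

CLXI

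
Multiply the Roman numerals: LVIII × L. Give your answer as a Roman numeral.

LVIII = 58
L = 50
58 × 50 = 2900

MMCM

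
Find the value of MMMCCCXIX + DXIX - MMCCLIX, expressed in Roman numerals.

MMMCCCXIX = 3319, DXIX = 519, MMCCLIX = 2259
3319 + 519 = 3838
3838 - 2259 = 1579

MDLXXIX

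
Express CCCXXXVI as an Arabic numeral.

CCCXXXVI: C=100, C=100, C=100, X=10, X=10, X=10, V=5, I=1
100 + 100 + 100 + 10 + 10 + 10 + 5 + 1 = 336

336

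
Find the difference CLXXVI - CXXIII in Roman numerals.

CLXXVI = 176
CXXIII = 123
176 - 123 = 53

LIII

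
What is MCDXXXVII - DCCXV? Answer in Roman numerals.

MCDXXXVII = 1437
DCCXV = 715
1437 - 715 = 722

DCCXXII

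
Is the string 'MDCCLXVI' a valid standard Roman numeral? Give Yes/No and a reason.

'MDCCLXVI': Check the rules: uses only the symbols I, V, X, L, C, D, M; no symbol is repeated more than three times in a row; V, L and D each appear at most once; no smaller symbol precedes a larger one (values never increase from left to right). Value: M (1000) + D (500) + C (100) + C (100) + L (50) + X (10) + V (5) + I (1) = 1766. So it is a valid standard Roman numeral.

Yes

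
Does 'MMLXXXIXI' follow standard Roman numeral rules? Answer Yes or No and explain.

'MMLXXXIXI': I cannot come right after the subtractive pair IX: once I is subtracted in IX, the next symbol must be smaller than I

No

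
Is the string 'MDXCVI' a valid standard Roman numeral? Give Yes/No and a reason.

'MDXCVI': Check the rules: uses only the symbols I, V, X, L, C, D, M; no symbol is repeated more than three times in a row; V, L and D each appear at most once; the only place a smaller symbol precedes a larger one is the allowed subtractive pair XC, the symbol right after such a pair (if any) is smaller than the pair's first symbol, and otherwise the values never increase from left to right. Value: M (1000) + D (500) + XC (90) + V (5) + I (1) = 1596. So it is a valid standard Roman numeral.

Yes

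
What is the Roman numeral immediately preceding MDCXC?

MDCXC = 1690, so the previous integer is 1690 - 1 = 1689

MDCLXXXIX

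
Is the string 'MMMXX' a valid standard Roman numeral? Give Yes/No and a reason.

'MMMXX': Check the rules: uses only the symbols I, V, X, L, C, D, M; no symbol is repeated more than three times in a row; V, L and D each appear at most once; no smaller symbol precedes a larger one (values never increase from left to right). Value: M (1000) + M (1000) + M (1000) + X (10) + X (10) = 3020. So it is a valid standard Roman numeral.

Yes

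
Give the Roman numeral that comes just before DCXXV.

DCXXV = 625, so the previous integer is 625 - 1 = 624

DCXXIV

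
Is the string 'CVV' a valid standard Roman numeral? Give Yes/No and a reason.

'CVV': V should not appear more than once

No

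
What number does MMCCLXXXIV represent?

MMCCLXXXIV: M=1000, M=1000, C=100, C=100, L=50, X=10, X=10, X=10, IV=4
1000 + 1000 + 100 + 100 + 50 + 10 + 10 + 10 + 4 = 2284

2284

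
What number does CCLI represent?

CCLI: C=100, C=100, L=50, I=1
100 + 100 + 50 + 1 = 251

251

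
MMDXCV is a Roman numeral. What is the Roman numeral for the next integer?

MMDXCV = 2595; next is 2596

MMDXCVI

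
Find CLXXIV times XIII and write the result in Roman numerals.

CLXXIV = 174
XIII = 13
174 × 13 = 2262

MMCCLXII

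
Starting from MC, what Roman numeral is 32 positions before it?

MC = 1100
1100 - 32 = 1068

MLXVIII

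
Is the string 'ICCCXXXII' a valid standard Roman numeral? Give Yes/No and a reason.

'ICCCXXXII': Invalid subtractive combination: IC

No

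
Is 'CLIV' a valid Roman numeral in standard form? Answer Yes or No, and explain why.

'CLIV': Check the rules: uses only the symbols I, V, X, L, C, D, M; no symbol is repeated more than three times in a row; V, L and D each appear at most once; the only place a smaller symbol precedes a larger one is the allowed subtractive pair IV, the symbol right after such a pair (if any) is smaller than the pair's first symbol, and otherwise the values never increase from left to right. Value: C (100) + L (50) + IV (4) = 154. So it is a valid standard Roman numeral.

Yes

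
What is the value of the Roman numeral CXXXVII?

CXXXVII: C=100, X=10, X=10, X=10, V=5, I=1, I=1
100 + 10 + 10 + 10 + 5 + 1 + 1 = 137

137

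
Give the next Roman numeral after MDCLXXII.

MDCLXXII = 1672, so the next integer is 1672 + 1 = 1673

MDCLXXIII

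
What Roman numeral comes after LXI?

LXI = 61, so the next integer is 61 + 1 = 62

LXII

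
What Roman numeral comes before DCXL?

DCXL = 640; previous is 639

DCXXXIX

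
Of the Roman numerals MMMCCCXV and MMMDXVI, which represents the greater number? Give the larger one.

MMMCCCXV = 3315
MMMDXVI = 3516
3516 is larger

MMMDXVI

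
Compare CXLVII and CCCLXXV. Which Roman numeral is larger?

CXLVII = 147
CCCLXXV = 375
375 is larger

CCCLXXV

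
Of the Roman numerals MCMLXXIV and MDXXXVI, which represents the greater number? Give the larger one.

MCMLXXIV = 1974
MDXXXVI = 1536
1974 is larger

MCMLXXIV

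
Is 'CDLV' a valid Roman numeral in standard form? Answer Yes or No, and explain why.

'CDLV': Check the rules: uses only the symbols I, V, X, L, C, D, M; no symbol is repeated more than three times in a row; V, L and D each appear at most once; the only place a smaller symbol precedes a larger one is the allowed subtractive pair CD, the symbol right after such a pair (if any) is smaller than the pair's first symbol, and otherwise the values never increase from left to right. Value: CD (400) + L (50) + V (5) = 455. So it is a valid standard Roman numeral.

Yes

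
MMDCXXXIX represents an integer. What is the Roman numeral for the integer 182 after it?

MMDCXXXIX = 2639
2639 + 182 = 2821

MMDCCCXXI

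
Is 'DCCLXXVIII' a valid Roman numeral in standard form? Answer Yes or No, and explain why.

'DCCLXXVIII': Check the rules: uses only the symbols I, V, X, L, C, D, M; no symbol is repeated more than three times in a row; V, L and D each appear at most once; no smaller symbol precedes a larger one (values never increase from left to right). Value: D (500) + C (100) + C (100) + L (50) + X (10) + X (10) + V (5) + I (1) + I (1) + I (1) = 778. So it is a valid standard Roman numeral.

Yes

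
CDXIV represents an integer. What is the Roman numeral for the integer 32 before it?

CDXIV = 414
414 - 32 = 382

CCCLXXXII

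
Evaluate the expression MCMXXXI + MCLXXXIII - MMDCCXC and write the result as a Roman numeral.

MCMXXXI = 1931, MCLXXXIII = 1183, MMDCCXC = 2790
1931 + 1183 = 3114
3114 - 2790 = 324

CCCXXIV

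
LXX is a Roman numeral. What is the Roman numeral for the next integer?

LXX = 70, so the next integer is 70 + 1 = 71

LXXI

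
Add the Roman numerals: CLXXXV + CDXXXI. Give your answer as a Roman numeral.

CLXXXV = 185
CDXXXI = 431
185 + 431 = 616

DCXVI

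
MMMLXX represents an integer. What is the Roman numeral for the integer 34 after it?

MMMLXX = 3070
3070 + 34 = 3104

MMMCIV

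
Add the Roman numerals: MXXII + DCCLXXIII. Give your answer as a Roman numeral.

MXXII = 1022
DCCLXXIII = 773
1022 + 773 = 1795

MDCCXCV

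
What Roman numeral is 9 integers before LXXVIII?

LXXVIII = 78
78 - 9 = 69

LXIX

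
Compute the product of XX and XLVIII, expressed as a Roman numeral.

XX = 20
XLVIII = 48
20 × 48 = 960

CMLX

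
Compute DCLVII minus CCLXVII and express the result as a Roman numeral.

DCLVII = 657
CCLXVII = 267
657 - 267 = 390

CCCXC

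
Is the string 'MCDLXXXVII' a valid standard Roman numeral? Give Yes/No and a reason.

'MCDLXXXVII': Check the rules: uses only the symbols I, V, X, L, C, D, M; no symbol is repeated more than three times in a row; V, L and D each appear at most once; the only place a smaller symbol precedes a larger one is the allowed subtractive pair CD, the symbol right after such a pair (if any) is smaller than the pair's first symbol, and otherwise the values never increase from left to right. Value: M (1000) + CD (400) + L (50) + X (10) + X (10) + X (10) + V (5) + I (1) + I (1) = 1487. So it is a valid standard Roman numeral.

Yes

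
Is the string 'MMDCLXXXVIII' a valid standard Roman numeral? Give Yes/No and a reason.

'MMDCLXXXVIII': Check the rules: uses only the symbols I, V, X, L, C, D, M; no symbol is repeated more than three times in a row; V, L and D each appear at most once; no smaller symbol precedes a larger one (values never increase from left to right). Value: M (1000) + M (1000) + D (500) + C (100) + L (50) + X (10) + X (10) + X (10) + V (5) + I (1) + I (1) + I (1) = 2688. So it is a valid standard Roman numeral.

Yes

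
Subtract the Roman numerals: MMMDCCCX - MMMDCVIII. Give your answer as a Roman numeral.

MMMDCCCX = 3810
MMMDCVIII = 3608
3810 - 3608 = 202

CCII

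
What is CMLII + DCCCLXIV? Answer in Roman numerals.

CMLII = 952
DCCCLXIV = 864
952 + 864 = 1816

MDCCCXVI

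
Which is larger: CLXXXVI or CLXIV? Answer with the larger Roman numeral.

CLXXXVI = 186
CLXIV = 164
186 is larger

CLXXXVI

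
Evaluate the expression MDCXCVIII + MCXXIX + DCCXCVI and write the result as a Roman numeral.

MDCXCVIII = 1698, MCXXIX = 1129, DCCXCVI = 796
1698 + 1129 = 2827
2827 + 796 = 3623

MMMDCXXIII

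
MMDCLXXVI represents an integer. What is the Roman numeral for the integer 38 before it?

MMDCLXXVI = 2676
2676 - 38 = 2638

MMDCXXXVIII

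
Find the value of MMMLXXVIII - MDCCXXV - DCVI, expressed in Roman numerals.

MMMLXXVIII = 3078, MDCCXXV = 1725, DCVI = 606
3078 - 1725 = 1353
1353 - 606 = 747

DCCXLVII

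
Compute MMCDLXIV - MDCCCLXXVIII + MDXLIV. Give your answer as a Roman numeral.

MMCDLXIV = 2464, MDCCCLXXVIII = 1878, MDXLIV = 1544
2464 - 1878 = 586
586 + 1544 = 2130

MMCXXX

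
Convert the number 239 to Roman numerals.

Convert 239 to Roman numerals:
  239 contains 2×100 (CC)
  39 contains 3×10 (XXX)
  9 contains 1×9 (IX)

CCXXXIX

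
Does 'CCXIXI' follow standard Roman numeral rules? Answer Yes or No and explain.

'CCXIXI': I cannot come right after the subtractive pair IX: once I is subtracted in IX, the next symbol must be smaller than I

No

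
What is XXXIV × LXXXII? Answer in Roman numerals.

XXXIV = 34
LXXXII = 82
34 × 82 = 2788

MMDCCLXXXVIII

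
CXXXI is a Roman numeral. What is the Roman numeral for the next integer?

CXXXI = 131, so the next integer is 131 + 1 = 132

CXXXII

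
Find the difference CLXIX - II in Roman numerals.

CLXIX = 169
II = 2
169 - 2 = 167

CLXVII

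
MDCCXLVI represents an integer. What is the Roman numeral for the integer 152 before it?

MDCCXLVI = 1746
1746 - 152 = 1594

MDXCIV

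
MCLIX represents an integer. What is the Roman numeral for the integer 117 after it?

MCLIX = 1159
1159 + 117 = 1276

MCCLXXVI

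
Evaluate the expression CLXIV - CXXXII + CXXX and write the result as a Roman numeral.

CLXIV = 164, CXXXII = 132, CXXX = 130
164 - 132 = 32
32 + 130 = 162

CLXII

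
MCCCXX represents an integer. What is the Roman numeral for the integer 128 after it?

MCCCXX = 1320
1320 + 128 = 1448

MCDXLVIII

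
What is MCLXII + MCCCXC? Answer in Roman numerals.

MCLXII = 1162
MCCCXC = 1390
1162 + 1390 = 2552

MMDLII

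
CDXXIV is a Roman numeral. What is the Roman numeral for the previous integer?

CDXXIV = 424, so the previous integer is 424 - 1 = 423

CDXXIII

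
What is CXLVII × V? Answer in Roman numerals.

CXLVII = 147
V = 5
147 × 5 = 735

DCCXXXV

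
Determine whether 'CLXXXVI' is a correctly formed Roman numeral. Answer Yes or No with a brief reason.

'CLXXXVI': Check the rules: uses only the symbols I, V, X, L, C, D, M; no symbol is repeated more than three times in a row; V, L and D each appear at most once; no smaller symbol precedes a larger one (values never increase from left to right). Value: C (100) + L (50) + X (10) + X (10) + X (10) + V (5) + I (1) = 186. So it is a valid standard Roman numeral.

Yes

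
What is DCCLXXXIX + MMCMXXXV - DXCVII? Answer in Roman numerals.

DCCLXXXIX = 789, MMCMXXXV = 2935, DXCVII = 597
789 + 2935 = 3724
3724 - 597 = 3127

MMMCXXVII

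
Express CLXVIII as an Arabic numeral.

CLXVIII: C=100, L=50, X=10, V=5, I=1, I=1, I=1
100 + 50 + 10 + 5 + 1 + 1 + 1 = 168

168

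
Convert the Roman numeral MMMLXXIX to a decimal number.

MMMLXXIX: M=1000, M=1000, M=1000, L=50, X=10, X=10, IX=9
1000 + 1000 + 1000 + 50 + 10 + 10 + 9 = 3079

3079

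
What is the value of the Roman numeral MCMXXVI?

MCMXXVI: M=1000, CM=900, X=10, X=10, V=5, I=1
1000 + 900 + 10 + 10 + 5 + 1 = 1926

1926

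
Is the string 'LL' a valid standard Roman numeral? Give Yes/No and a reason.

'LL': L should not appear more than once

No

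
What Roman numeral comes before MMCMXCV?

MMCMXCV = 2995; previous is 2994

MMCMXCIV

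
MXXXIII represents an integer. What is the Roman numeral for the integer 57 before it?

MXXXIII = 1033
1033 - 57 = 976

CMLXXVI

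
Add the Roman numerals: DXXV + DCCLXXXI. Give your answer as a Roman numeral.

DXXV = 525
DCCLXXXI = 781
525 + 781 = 1306

MCCCVI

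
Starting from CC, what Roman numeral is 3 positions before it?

CC = 200
200 - 3 = 197

CXCVII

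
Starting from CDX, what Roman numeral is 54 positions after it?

CDX = 410
410 + 54 = 464

CDLXIV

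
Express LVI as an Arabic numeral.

LVI: L=50, V=5, I=1
50 + 5 + 1 = 56

56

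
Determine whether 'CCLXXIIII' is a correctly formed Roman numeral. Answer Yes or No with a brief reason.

'CCLXXIIII': More than 3 consecutive I's

No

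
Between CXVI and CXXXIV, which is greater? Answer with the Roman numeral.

CXVI = 116
CXXXIV = 134
134 is larger

CXXXIV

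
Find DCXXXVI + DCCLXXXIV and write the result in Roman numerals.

DCXXXVI = 636
DCCLXXXIV = 784
636 + 784 = 1420

MCDXX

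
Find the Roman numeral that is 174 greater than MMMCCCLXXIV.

MMMCCCLXXIV = 3374
3374 + 174 = 3548

MMMDXLVIII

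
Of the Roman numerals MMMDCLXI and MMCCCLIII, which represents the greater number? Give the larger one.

MMMDCLXI = 3661
MMCCCLIII = 2353
3661 is larger

MMMDCLXI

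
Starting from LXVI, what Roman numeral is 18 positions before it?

LXVI = 66
66 - 18 = 48

XLVIII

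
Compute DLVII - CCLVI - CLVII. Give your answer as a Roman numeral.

DLVII = 557, CCLVI = 256, CLVII = 157
557 - 256 = 301
301 - 157 = 144

CXLIV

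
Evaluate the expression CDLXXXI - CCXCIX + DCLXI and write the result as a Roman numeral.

CDLXXXI = 481, CCXCIX = 299, DCLXI = 661
481 - 299 = 182
182 + 661 = 843

DCCCXLIII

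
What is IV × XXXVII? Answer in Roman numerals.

IV = 4
XXXVII = 37
4 × 37 = 148

CXLVIII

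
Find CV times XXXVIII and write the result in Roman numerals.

CV = 105
XXXVIII = 38
105 × 38 = 3990

MMMCMXC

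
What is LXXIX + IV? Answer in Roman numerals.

LXXIX = 79
IV = 4
79 + 4 = 83

LXXXIII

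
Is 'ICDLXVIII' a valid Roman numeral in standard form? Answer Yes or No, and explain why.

'ICDLXVIII': Invalid subtractive combination: IC

No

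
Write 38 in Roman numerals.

Convert 38 to Roman numerals:
  38 contains 3×10 (XXX)
  8 contains 1×5 (V)
  3 contains 3×1 (III)

XXXVIII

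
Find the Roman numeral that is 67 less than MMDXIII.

MMDXIII = 2513
2513 - 67 = 2446

MMCDXLVI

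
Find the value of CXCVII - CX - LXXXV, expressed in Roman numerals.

CXCVII = 197, CX = 110, LXXXV = 85
197 - 110 = 87
87 - 85 = 2

II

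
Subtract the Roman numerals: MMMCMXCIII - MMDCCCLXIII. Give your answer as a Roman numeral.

MMMCMXCIII = 3993
MMDCCCLXIII = 2863
3993 - 2863 = 1130

MCXXX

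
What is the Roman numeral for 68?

Convert 68 to Roman numerals:
  68 contains 1×50 (L)
  18 contains 1×10 (X)
  8 contains 1×5 (V)
  3 contains 3×1 (III)

LXVIII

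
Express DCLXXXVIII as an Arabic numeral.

DCLXXXVIII: D=500, C=100, L=50, X=10, X=10, X=10, V=5, I=1, I=1, I=1
500 + 100 + 50 + 10 + 10 + 10 + 5 + 1 + 1 + 1 = 688

688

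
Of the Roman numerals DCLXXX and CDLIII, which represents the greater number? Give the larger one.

DCLXXX = 680
CDLIII = 453
680 is larger

DCLXXX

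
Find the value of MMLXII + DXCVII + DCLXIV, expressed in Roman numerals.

MMLXII = 2062, DXCVII = 597, DCLXIV = 664
2062 + 597 = 2659
2659 + 664 = 3323

MMMCCCXXIII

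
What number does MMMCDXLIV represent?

MMMCDXLIV: M=1000, M=1000, M=1000, CD=400, XL=40, IV=4
1000 + 1000 + 1000 + 400 + 40 + 4 = 3444

3444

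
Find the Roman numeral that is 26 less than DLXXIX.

DLXXIX = 579
579 - 26 = 553

DLIII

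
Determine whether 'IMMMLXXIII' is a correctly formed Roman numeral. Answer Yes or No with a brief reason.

'IMMMLXXIII': Invalid subtractive combination: IM

No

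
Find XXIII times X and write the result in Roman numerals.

XXIII = 23
X = 10
23 × 10 = 230

CCXXX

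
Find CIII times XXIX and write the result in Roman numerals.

CIII = 103
XXIX = 29
103 × 29 = 2987

MMCMLXXXVII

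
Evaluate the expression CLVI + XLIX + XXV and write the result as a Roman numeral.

CLVI = 156, XLIX = 49, XXV = 25
156 + 49 = 205
205 + 25 = 230

CCXXX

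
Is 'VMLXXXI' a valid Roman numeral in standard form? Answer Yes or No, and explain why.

'VMLXXXI': Invalid subtractive combination: VM

No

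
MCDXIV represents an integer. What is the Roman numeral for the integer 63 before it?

MCDXIV = 1414
1414 - 63 = 1351

MCCCLI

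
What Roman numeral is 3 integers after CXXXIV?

CXXXIV = 134
134 + 3 = 137

CXXXVII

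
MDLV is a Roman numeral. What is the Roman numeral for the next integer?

MDLV = 1555; next is 1556

MDLVI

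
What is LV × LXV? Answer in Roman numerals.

LV = 55
LXV = 65
55 × 65 = 3575

MMMDLXXV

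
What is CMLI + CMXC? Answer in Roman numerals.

CMLI = 951
CMXC = 990
951 + 990 = 1941

MCMXLI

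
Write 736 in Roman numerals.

Convert 736 to Roman numerals:
  736 contains 1×500 (D)
  236 contains 2×100 (CC)
  36 contains 3×10 (XXX)
  6 contains 1×5 (V)
  1 contains 1×1 (I)

DCCXXXVI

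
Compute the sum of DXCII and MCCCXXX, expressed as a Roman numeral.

DXCII = 592
MCCCXXX = 1330
592 + 1330 = 1922

MCMXXII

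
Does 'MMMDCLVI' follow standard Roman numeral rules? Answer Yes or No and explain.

'MMMDCLVI': Check the rules: uses only the symbols I, V, X, L, C, D, M; no symbol is repeated more than three times in a row; V, L and D each appear at most once; no smaller symbol precedes a larger one (values never increase from left to right). Value: M (1000) + M (1000) + M (1000) + D (500) + C (100) + L (50) + V (5) + I (1) = 3656. So it is a valid standard Roman numeral.

Yes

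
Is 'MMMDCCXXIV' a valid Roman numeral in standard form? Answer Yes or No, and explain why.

'MMMDCCXXIV': Check the rules: uses only the symbols I, V, X, L, C, D, M; no symbol is repeated more than three times in a row; V, L and D each appear at most once; the only place a smaller symbol precedes a larger one is the allowed subtractive pair IV, the symbol right after such a pair (if any) is smaller than the pair's first symbol, and otherwise the values never increase from left to right. Value: M (1000) + M (1000) + M (1000) + D (500) + C (100) + C (100) + X (10) + X (10) + IV (4) = 3724. So it is a valid standard Roman numeral.

Yes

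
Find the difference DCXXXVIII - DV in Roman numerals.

DCXXXVIII = 638
DV = 505
638 - 505 = 133

CXXXIII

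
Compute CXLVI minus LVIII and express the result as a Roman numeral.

CXLVI = 146
LVIII = 58
146 - 58 = 88

LXXXVIII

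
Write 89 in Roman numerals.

Convert 89 to Roman numerals:
  89 contains 1×50 (L)
  39 contains 3×10 (XXX)
  9 contains 1×9 (IX)

LXXXIX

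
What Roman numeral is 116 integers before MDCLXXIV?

MDCLXXIV = 1674
1674 - 116 = 1558

MDLVIII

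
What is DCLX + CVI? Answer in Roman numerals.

DCLX = 660
CVI = 106
660 + 106 = 766

DCCLXVI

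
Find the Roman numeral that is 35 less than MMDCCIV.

MMDCCIV = 2704
2704 - 35 = 2669

MMDCLXIX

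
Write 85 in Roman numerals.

Convert 85 to Roman numerals:
  85 contains 1×50 (L)
  35 contains 3×10 (XXX)
  5 contains 1×5 (V)

LXXXV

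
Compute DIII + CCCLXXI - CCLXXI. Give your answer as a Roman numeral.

DIII = 503, CCCLXXI = 371, CCLXXI = 271
503 + 371 = 874
874 - 271 = 603

DCIII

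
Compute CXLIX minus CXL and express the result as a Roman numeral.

CXLIX = 149
CXL = 140
149 - 140 = 9

IX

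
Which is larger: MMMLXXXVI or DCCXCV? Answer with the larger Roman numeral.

MMMLXXXVI = 3086
DCCXCV = 795
3086 is larger

MMMLXXXVI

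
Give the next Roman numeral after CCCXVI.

CCCXVI = 316; next is 317

CCCXVII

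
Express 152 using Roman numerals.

Convert 152 to Roman numerals:
  152 contains 1×100 (C)
  52 contains 1×50 (L)
  2 contains 2×1 (II)

CLII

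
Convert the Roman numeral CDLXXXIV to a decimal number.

CDLXXXIV: CD=400, L=50, X=10, X=10, X=10, IV=4
400 + 50 + 10 + 10 + 10 + 4 = 484

484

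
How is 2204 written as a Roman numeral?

Convert 2204 to Roman numerals:
  2204 contains 2×1000 (MM)
  204 contains 2×100 (CC)
  4 contains 1×4 (IV)

MMCCIV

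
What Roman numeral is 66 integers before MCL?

MCL = 1150
1150 - 66 = 1084

MLXXXIV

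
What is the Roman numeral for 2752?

Convert 2752 to Roman numerals:
  2752 contains 2×1000 (MM)
  752 contains 1×500 (D)
  252 contains 2×100 (CC)
  52 contains 1×50 (L)
  2 contains 2×1 (II)

MMDCCLII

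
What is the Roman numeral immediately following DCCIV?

DCCIV = 704, so the next integer is 704 + 1 = 705

DCCV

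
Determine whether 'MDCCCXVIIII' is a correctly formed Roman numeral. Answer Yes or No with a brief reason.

'MDCCCXVIIII': More than 3 consecutive I's

No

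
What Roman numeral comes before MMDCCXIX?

MMDCCXIX = 2719; previous is 2718

MMDCCXVIII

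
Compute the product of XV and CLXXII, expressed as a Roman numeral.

XV = 15
CLXXII = 172
15 × 172 = 2580

MMDLXXX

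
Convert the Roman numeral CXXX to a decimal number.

CXXX: C=100, X=10, X=10, X=10
100 + 10 + 10 + 10 = 130

130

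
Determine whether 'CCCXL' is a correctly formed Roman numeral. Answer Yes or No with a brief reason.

'CCCXL': Check the rules: uses only the symbols I, V, X, L, C, D, M; no symbol is repeated more than three times in a row; V, L and D each appear at most once; the only place a smaller symbol precedes a larger one is the allowed subtractive pair XL, the symbol right after such a pair (if any) is smaller than the pair's first symbol, and otherwise the values never increase from left to right. Value: C (100) + C (100) + C (100) + XL (40) = 340. So it is a valid standard Roman numeral.

Yes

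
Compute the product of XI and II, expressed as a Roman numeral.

XI = 11
II = 2
11 × 2 = 22

XXII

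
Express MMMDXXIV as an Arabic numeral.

MMMDXXIV: M=1000, M=1000, M=1000, D=500, X=10, X=10, IV=4
1000 + 1000 + 1000 + 500 + 10 + 10 + 4 = 3524

3524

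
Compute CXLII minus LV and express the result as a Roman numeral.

CXLII = 142
LV = 55
142 - 55 = 87

LXXXVII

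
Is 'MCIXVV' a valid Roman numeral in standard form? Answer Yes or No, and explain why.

'MCIXVV': V should not appear more than once

No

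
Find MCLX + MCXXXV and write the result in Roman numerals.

MCLX = 1160
MCXXXV = 1135
1160 + 1135 = 2295

MMCCXCV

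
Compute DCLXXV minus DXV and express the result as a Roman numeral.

DCLXXV = 675
DXV = 515
675 - 515 = 160

CLX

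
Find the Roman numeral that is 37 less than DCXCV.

DCXCV = 695
695 - 37 = 658

DCLVIII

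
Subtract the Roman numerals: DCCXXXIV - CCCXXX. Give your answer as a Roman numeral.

DCCXXXIV = 734
CCCXXX = 330
734 - 330 = 404

CDIV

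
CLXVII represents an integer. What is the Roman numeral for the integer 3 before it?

CLXVII = 167
167 - 3 = 164

CLXIV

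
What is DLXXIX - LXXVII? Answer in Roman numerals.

DLXXIX = 579
LXXVII = 77
579 - 77 = 502

DII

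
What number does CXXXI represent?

CXXXI: C=100, X=10, X=10, X=10, I=1
100 + 10 + 10 + 10 + 1 = 131

131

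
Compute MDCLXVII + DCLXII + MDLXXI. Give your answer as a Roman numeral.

MDCLXVII = 1667, DCLXII = 662, MDLXXI = 1571
1667 + 662 = 2329
2329 + 1571 = 3900

MMMCM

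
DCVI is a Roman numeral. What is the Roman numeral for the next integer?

DCVI = 606; next is 607

DCVII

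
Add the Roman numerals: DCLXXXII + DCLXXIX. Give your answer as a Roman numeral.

DCLXXXII = 682
DCLXXIX = 679
682 + 679 = 1361

MCCCLXI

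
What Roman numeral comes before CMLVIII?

CMLVIII = 958; previous is 957

CMLVII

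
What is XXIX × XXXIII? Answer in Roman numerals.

XXIX = 29
XXXIII = 33
29 × 33 = 957

CMLVII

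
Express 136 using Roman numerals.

Convert 136 to Roman numerals:
  136 contains 1×100 (C)
  36 contains 3×10 (XXX)
  6 contains 1×5 (V)
  1 contains 1×1 (I)

CXXXVI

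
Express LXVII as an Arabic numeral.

LXVII: L=50, X=10, V=5, I=1, I=1
50 + 10 + 5 + 1 + 1 = 67

67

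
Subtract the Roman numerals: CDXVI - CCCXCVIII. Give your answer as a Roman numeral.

CDXVI = 416
CCCXCVIII = 398
416 - 398 = 18

XVIII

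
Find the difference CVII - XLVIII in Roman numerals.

CVII = 107
XLVIII = 48
107 - 48 = 59

LIX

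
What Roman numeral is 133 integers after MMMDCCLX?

MMMDCCLX = 3760
3760 + 133 = 3893

MMMDCCCXCIII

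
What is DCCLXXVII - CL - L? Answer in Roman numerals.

DCCLXXVII = 777, CL = 150, L = 50
777 - 150 = 627
627 - 50 = 577

DLXXVII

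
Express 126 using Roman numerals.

Convert 126 to Roman numerals:
  126 contains 1×100 (C)
  26 contains 2×10 (XX)
  6 contains 1×5 (V)
  1 contains 1×1 (I)

CXXVI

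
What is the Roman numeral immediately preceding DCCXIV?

DCCXIV = 714; previous is 713

DCCXIII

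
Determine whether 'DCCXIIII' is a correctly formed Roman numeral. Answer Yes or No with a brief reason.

'DCCXIIII': More than 3 consecutive I's

No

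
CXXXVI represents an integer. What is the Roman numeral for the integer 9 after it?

CXXXVI = 136
136 + 9 = 145

CXLV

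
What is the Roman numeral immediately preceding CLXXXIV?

CLXXXIV = 184; previous is 183

CLXXXIII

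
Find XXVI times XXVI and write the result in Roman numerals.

XXVI = 26
XXVI = 26
26 × 26 = 676

DCLXXVI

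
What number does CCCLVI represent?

CCCLVI: C=100, C=100, C=100, L=50, V=5, I=1
100 + 100 + 100 + 50 + 5 + 1 = 356

356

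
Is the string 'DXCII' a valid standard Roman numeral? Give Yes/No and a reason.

'DXCII': Check the rules: uses only the symbols I, V, X, L, C, D, M; no symbol is repeated more than three times in a row; V, L and D each appear at most once; the only place a smaller symbol precedes a larger one is the allowed subtractive pair XC, the symbol right after such a pair (if any) is smaller than the pair's first symbol, and otherwise the values never increase from left to right. Value: D (500) + XC (90) + I (1) + I (1) = 592. So it is a valid standard Roman numeral.

Yes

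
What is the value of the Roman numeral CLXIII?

CLXIII: C=100, L=50, X=10, I=1, I=1, I=1
100 + 50 + 10 + 1 + 1 + 1 = 163

163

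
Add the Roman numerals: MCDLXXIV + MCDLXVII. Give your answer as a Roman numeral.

MCDLXXIV = 1474
MCDLXVII = 1467
1474 + 1467 = 2941

MMCMXLI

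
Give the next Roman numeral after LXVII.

LXVII = 67; next is 68

LXVIII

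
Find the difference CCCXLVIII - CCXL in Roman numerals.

CCCXLVIII = 348
CCXL = 240
348 - 240 = 108

CVIII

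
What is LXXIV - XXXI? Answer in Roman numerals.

LXXIV = 74
XXXI = 31
74 - 31 = 43

XLIII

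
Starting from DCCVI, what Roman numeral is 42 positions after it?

DCCVI = 706
706 + 42 = 748

DCCXLVIII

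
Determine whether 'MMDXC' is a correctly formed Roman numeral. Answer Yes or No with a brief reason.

'MMDXC': Check the rules: uses only the symbols I, V, X, L, C, D, M; no symbol is repeated more than three times in a row; V, L and D each appear at most once; the only place a smaller symbol precedes a larger one is the allowed subtractive pair XC, the symbol right after such a pair (if any) is smaller than the pair's first symbol, and otherwise the values never increase from left to right. Value: M (1000) + M (1000) + D (500) + XC (90) = 2590. So it is a valid standard Roman numeral.

Yes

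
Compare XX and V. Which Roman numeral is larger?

XX = 20
V = 5
20 is larger

XX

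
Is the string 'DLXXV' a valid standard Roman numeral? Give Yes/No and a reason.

'DLXXV': Check the rules: uses only the symbols I, V, X, L, C, D, M; no symbol is repeated more than three times in a row; V, L and D each appear at most once; no smaller symbol precedes a larger one (values never increase from left to right). Value: D (500) + L (50) + X (10) + X (10) + V (5) = 575. So it is a valid standard Roman numeral.

Yes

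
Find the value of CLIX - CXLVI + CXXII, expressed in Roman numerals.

CLIX = 159, CXLVI = 146, CXXII = 122
159 - 146 = 13
13 + 122 = 135

CXXXV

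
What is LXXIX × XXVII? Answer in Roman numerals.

LXXIX = 79
XXVII = 27
79 × 27 = 2133

MMCXXXIII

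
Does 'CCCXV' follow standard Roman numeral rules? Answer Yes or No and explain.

'CCCXV': Check the rules: uses only the symbols I, V, X, L, C, D, M; no symbol is repeated more than three times in a row; V, L and D each appear at most once; no smaller symbol precedes a larger one (values never increase from left to right). Value: C (100) + C (100) + C (100) + X (10) + V (5) = 315. So it is a valid standard Roman numeral.

Yes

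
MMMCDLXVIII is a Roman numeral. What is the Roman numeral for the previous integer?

MMMCDLXVIII = 3468, so the previous integer is 3468 - 1 = 3467

MMMCDLXVII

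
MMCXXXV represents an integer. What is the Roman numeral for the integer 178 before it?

MMCXXXV = 2135
2135 - 178 = 1957

MCMLVII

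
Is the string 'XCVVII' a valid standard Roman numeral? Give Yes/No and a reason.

'XCVVII': V should not appear more than once

No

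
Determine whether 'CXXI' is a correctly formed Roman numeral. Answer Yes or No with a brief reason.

'CXXI': Check the rules: uses only the symbols I, V, X, L, C, D, M; no symbol is repeated more than three times in a row; V, L and D each appear at most once; no smaller symbol precedes a larger one (values never increase from left to right). Value: C (100) + X (10) + X (10) + I (1) = 121. So it is a valid standard Roman numeral.

Yes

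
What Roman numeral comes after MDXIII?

MDXIII = 1513; next is 1514

MDXIV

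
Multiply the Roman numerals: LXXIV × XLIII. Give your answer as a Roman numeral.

LXXIV = 74
XLIII = 43
74 × 43 = 3182

MMMCLXXXII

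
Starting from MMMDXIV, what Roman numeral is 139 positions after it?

MMMDXIV = 3514
3514 + 139 = 3653

MMMDCLIII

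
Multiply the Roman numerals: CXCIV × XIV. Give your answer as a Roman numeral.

CXCIV = 194
XIV = 14
194 × 14 = 2716

MMDCCXVI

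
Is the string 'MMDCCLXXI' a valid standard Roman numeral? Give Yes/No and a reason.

'MMDCCLXXI': Check the rules: uses only the symbols I, V, X, L, C, D, M; no symbol is repeated more than three times in a row; V, L and D each appear at most once; no smaller symbol precedes a larger one (values never increase from left to right). Value: M (1000) + M (1000) + D (500) + C (100) + C (100) + L (50) + X (10) + X (10) + I (1) = 2771. So it is a valid standard Roman numeral.

Yes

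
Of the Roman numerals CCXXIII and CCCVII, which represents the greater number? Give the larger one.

CCXXIII = 223
CCCVII = 307
307 is larger

CCCVII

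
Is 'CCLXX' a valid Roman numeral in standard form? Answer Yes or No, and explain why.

'CCLXX': Check the rules: uses only the symbols I, V, X, L, C, D, M; no symbol is repeated more than three times in a row; V, L and D each appear at most once; no smaller symbol precedes a larger one (values never increase from left to right). Value: C (100) + C (100) + L (50) + X (10) + X (10) = 270. So it is a valid standard Roman numeral.

Yes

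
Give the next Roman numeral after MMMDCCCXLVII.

MMMDCCCXLVII = 3847, so the next integer is 3847 + 1 = 3848

MMMDCCCXLVIII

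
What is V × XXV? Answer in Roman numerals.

V = 5
XXV = 25
5 × 25 = 125

CXXV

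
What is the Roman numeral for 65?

Convert 65 to Roman numerals:
  65 contains 1×50 (L)
  15 contains 1×10 (X)
  5 contains 1×5 (V)

LXV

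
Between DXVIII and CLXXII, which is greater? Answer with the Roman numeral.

DXVIII = 518
CLXXII = 172
518 is larger

DXVIII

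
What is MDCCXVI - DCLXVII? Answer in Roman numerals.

MDCCXVI = 1716
DCLXVII = 667
1716 - 667 = 1049

MXLIX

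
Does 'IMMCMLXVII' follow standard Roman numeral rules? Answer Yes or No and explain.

'IMMCMLXVII': Invalid subtractive combination: IM

No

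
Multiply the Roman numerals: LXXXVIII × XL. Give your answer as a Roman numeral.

LXXXVIII = 88
XL = 40
88 × 40 = 3520

MMMDXX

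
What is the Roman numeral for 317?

Convert 317 to Roman numerals:
  317 contains 3×100 (CCC)
  17 contains 1×10 (X)
  7 contains 1×5 (V)
  2 contains 2×1 (II)

CCCXVII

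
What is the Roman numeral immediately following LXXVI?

LXXVI = 76, so the next integer is 76 + 1 = 77

LXXVII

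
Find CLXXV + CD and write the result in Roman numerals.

CLXXV = 175
CD = 400
175 + 400 = 575

DLXXV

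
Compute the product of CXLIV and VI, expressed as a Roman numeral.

CXLIV = 144
VI = 6
144 × 6 = 864

DCCCLXIV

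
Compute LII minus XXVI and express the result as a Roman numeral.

LII = 52
XXVI = 26
52 - 26 = 26

XXVI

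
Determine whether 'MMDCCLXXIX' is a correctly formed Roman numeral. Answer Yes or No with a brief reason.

'MMDCCLXXIX': Check the rules: uses only the symbols I, V, X, L, C, D, M; no symbol is repeated more than three times in a row; V, L and D each appear at most once; the only place a smaller symbol precedes a larger one is the allowed subtractive pair IX, the symbol right after such a pair (if any) is smaller than the pair's first symbol, and otherwise the values never increase from left to right. Value: M (1000) + M (1000) + D (500) + C (100) + C (100) + L (50) + X (10) + X (10) + IX (9) = 2779. So it is a valid standard Roman numeral.

Yes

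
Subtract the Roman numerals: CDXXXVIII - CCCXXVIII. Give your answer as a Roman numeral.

CDXXXVIII = 438
CCCXXVIII = 328
438 - 328 = 110

CX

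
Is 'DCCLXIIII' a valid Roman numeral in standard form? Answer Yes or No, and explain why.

'DCCLXIIII': More than 3 consecutive I's

No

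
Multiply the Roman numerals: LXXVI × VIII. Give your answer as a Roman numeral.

LXXVI = 76
VIII = 8
76 × 8 = 608

DCVIII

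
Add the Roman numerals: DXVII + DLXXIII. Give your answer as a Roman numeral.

DXVII = 517
DLXXIII = 573
517 + 573 = 1090

MXC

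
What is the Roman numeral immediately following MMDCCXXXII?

MMDCCXXXII = 2732, so the next integer is 2732 + 1 = 2733

MMDCCXXXIII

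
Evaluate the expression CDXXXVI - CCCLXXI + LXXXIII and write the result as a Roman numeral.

CDXXXVI = 436, CCCLXXI = 371, LXXXIII = 83
436 - 371 = 65
65 + 83 = 148

CXLVIII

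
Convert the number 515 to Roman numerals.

Convert 515 to Roman numerals:
  515 contains 1×500 (D)
  15 contains 1×10 (X)
  5 contains 1×5 (V)

DXV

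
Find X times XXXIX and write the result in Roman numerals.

X = 10
XXXIX = 39
10 × 39 = 390

CCCXC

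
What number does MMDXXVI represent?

MMDXXVI: M=1000, M=1000, D=500, X=10, X=10, V=5, I=1
1000 + 1000 + 500 + 10 + 10 + 5 + 1 = 2526

2526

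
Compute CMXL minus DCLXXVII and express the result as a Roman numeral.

CMXL = 940
DCLXXVII = 677
940 - 677 = 263

CCLXIII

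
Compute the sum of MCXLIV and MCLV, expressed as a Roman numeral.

MCXLIV = 1144
MCLV = 1155
1144 + 1155 = 2299

MMCCXCIX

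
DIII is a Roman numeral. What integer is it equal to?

DIII: D=500, I=1, I=1, I=1
500 + 1 + 1 + 1 = 503

503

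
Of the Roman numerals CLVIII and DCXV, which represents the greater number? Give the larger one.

CLVIII = 158
DCXV = 615
615 is larger

DCXV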